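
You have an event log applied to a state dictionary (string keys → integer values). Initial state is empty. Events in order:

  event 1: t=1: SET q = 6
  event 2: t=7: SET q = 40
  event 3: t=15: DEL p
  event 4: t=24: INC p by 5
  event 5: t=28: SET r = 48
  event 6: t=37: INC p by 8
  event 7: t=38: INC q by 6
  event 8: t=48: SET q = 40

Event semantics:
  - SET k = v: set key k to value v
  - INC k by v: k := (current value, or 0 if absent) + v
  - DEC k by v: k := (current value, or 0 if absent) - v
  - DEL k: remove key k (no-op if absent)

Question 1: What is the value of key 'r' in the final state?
Answer: 48

Derivation:
Track key 'r' through all 8 events:
  event 1 (t=1: SET q = 6): r unchanged
  event 2 (t=7: SET q = 40): r unchanged
  event 3 (t=15: DEL p): r unchanged
  event 4 (t=24: INC p by 5): r unchanged
  event 5 (t=28: SET r = 48): r (absent) -> 48
  event 6 (t=37: INC p by 8): r unchanged
  event 7 (t=38: INC q by 6): r unchanged
  event 8 (t=48: SET q = 40): r unchanged
Final: r = 48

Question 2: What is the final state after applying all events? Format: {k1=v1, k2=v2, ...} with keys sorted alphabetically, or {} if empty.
  after event 1 (t=1: SET q = 6): {q=6}
  after event 2 (t=7: SET q = 40): {q=40}
  after event 3 (t=15: DEL p): {q=40}
  after event 4 (t=24: INC p by 5): {p=5, q=40}
  after event 5 (t=28: SET r = 48): {p=5, q=40, r=48}
  after event 6 (t=37: INC p by 8): {p=13, q=40, r=48}
  after event 7 (t=38: INC q by 6): {p=13, q=46, r=48}
  after event 8 (t=48: SET q = 40): {p=13, q=40, r=48}

Answer: {p=13, q=40, r=48}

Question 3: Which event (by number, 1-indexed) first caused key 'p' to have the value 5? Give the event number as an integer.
Looking for first event where p becomes 5:
  event 4: p (absent) -> 5  <-- first match

Answer: 4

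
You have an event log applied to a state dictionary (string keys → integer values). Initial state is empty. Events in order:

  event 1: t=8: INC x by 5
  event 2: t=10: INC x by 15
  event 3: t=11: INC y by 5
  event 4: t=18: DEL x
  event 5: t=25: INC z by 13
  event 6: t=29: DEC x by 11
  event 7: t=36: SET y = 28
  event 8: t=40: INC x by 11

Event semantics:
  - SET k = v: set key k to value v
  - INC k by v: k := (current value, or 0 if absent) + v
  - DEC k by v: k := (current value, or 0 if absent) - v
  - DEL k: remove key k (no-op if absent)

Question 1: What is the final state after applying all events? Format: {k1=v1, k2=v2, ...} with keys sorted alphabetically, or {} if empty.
  after event 1 (t=8: INC x by 5): {x=5}
  after event 2 (t=10: INC x by 15): {x=20}
  after event 3 (t=11: INC y by 5): {x=20, y=5}
  after event 4 (t=18: DEL x): {y=5}
  after event 5 (t=25: INC z by 13): {y=5, z=13}
  after event 6 (t=29: DEC x by 11): {x=-11, y=5, z=13}
  after event 7 (t=36: SET y = 28): {x=-11, y=28, z=13}
  after event 8 (t=40: INC x by 11): {x=0, y=28, z=13}

Answer: {x=0, y=28, z=13}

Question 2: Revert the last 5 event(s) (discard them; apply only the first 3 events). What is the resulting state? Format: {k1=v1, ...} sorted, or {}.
Answer: {x=20, y=5}

Derivation:
Keep first 3 events (discard last 5):
  after event 1 (t=8: INC x by 5): {x=5}
  after event 2 (t=10: INC x by 15): {x=20}
  after event 3 (t=11: INC y by 5): {x=20, y=5}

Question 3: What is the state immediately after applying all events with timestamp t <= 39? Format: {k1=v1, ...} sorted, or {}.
Answer: {x=-11, y=28, z=13}

Derivation:
Apply events with t <= 39 (7 events):
  after event 1 (t=8: INC x by 5): {x=5}
  after event 2 (t=10: INC x by 15): {x=20}
  after event 3 (t=11: INC y by 5): {x=20, y=5}
  after event 4 (t=18: DEL x): {y=5}
  after event 5 (t=25: INC z by 13): {y=5, z=13}
  after event 6 (t=29: DEC x by 11): {x=-11, y=5, z=13}
  after event 7 (t=36: SET y = 28): {x=-11, y=28, z=13}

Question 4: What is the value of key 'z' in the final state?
Track key 'z' through all 8 events:
  event 1 (t=8: INC x by 5): z unchanged
  event 2 (t=10: INC x by 15): z unchanged
  event 3 (t=11: INC y by 5): z unchanged
  event 4 (t=18: DEL x): z unchanged
  event 5 (t=25: INC z by 13): z (absent) -> 13
  event 6 (t=29: DEC x by 11): z unchanged
  event 7 (t=36: SET y = 28): z unchanged
  event 8 (t=40: INC x by 11): z unchanged
Final: z = 13

Answer: 13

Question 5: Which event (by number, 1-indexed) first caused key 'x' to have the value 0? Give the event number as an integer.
Answer: 8

Derivation:
Looking for first event where x becomes 0:
  event 1: x = 5
  event 2: x = 20
  event 3: x = 20
  event 4: x = (absent)
  event 6: x = -11
  event 7: x = -11
  event 8: x -11 -> 0  <-- first match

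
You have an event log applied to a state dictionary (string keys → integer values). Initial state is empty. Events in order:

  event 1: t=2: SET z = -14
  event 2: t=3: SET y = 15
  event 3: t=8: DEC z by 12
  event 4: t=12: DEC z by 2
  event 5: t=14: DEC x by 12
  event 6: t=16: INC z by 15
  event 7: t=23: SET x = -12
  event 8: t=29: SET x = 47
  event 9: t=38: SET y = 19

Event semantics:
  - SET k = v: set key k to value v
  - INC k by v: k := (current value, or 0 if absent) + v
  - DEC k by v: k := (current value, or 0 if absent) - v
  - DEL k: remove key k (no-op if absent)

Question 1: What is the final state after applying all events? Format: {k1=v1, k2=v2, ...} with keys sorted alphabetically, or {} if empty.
  after event 1 (t=2: SET z = -14): {z=-14}
  after event 2 (t=3: SET y = 15): {y=15, z=-14}
  after event 3 (t=8: DEC z by 12): {y=15, z=-26}
  after event 4 (t=12: DEC z by 2): {y=15, z=-28}
  after event 5 (t=14: DEC x by 12): {x=-12, y=15, z=-28}
  after event 6 (t=16: INC z by 15): {x=-12, y=15, z=-13}
  after event 7 (t=23: SET x = -12): {x=-12, y=15, z=-13}
  after event 8 (t=29: SET x = 47): {x=47, y=15, z=-13}
  after event 9 (t=38: SET y = 19): {x=47, y=19, z=-13}

Answer: {x=47, y=19, z=-13}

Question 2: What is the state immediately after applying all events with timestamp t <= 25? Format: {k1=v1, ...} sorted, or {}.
Answer: {x=-12, y=15, z=-13}

Derivation:
Apply events with t <= 25 (7 events):
  after event 1 (t=2: SET z = -14): {z=-14}
  after event 2 (t=3: SET y = 15): {y=15, z=-14}
  after event 3 (t=8: DEC z by 12): {y=15, z=-26}
  after event 4 (t=12: DEC z by 2): {y=15, z=-28}
  after event 5 (t=14: DEC x by 12): {x=-12, y=15, z=-28}
  after event 6 (t=16: INC z by 15): {x=-12, y=15, z=-13}
  after event 7 (t=23: SET x = -12): {x=-12, y=15, z=-13}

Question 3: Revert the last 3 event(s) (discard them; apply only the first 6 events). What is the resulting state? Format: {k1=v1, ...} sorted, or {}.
Answer: {x=-12, y=15, z=-13}

Derivation:
Keep first 6 events (discard last 3):
  after event 1 (t=2: SET z = -14): {z=-14}
  after event 2 (t=3: SET y = 15): {y=15, z=-14}
  after event 3 (t=8: DEC z by 12): {y=15, z=-26}
  after event 4 (t=12: DEC z by 2): {y=15, z=-28}
  after event 5 (t=14: DEC x by 12): {x=-12, y=15, z=-28}
  after event 6 (t=16: INC z by 15): {x=-12, y=15, z=-13}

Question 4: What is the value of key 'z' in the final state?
Track key 'z' through all 9 events:
  event 1 (t=2: SET z = -14): z (absent) -> -14
  event 2 (t=3: SET y = 15): z unchanged
  event 3 (t=8: DEC z by 12): z -14 -> -26
  event 4 (t=12: DEC z by 2): z -26 -> -28
  event 5 (t=14: DEC x by 12): z unchanged
  event 6 (t=16: INC z by 15): z -28 -> -13
  event 7 (t=23: SET x = -12): z unchanged
  event 8 (t=29: SET x = 47): z unchanged
  event 9 (t=38: SET y = 19): z unchanged
Final: z = -13

Answer: -13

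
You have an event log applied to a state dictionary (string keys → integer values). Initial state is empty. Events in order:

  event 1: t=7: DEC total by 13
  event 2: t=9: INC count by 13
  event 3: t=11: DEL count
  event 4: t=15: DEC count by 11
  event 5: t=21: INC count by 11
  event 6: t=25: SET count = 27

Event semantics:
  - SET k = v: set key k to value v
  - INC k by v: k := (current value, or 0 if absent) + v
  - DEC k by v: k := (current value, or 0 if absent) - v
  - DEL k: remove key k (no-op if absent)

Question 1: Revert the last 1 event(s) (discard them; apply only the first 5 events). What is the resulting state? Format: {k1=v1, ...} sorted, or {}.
Keep first 5 events (discard last 1):
  after event 1 (t=7: DEC total by 13): {total=-13}
  after event 2 (t=9: INC count by 13): {count=13, total=-13}
  after event 3 (t=11: DEL count): {total=-13}
  after event 4 (t=15: DEC count by 11): {count=-11, total=-13}
  after event 5 (t=21: INC count by 11): {count=0, total=-13}

Answer: {count=0, total=-13}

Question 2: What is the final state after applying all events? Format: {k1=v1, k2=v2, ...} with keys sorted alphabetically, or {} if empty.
Answer: {count=27, total=-13}

Derivation:
  after event 1 (t=7: DEC total by 13): {total=-13}
  after event 2 (t=9: INC count by 13): {count=13, total=-13}
  after event 3 (t=11: DEL count): {total=-13}
  after event 4 (t=15: DEC count by 11): {count=-11, total=-13}
  after event 5 (t=21: INC count by 11): {count=0, total=-13}
  after event 6 (t=25: SET count = 27): {count=27, total=-13}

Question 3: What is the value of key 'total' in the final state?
Track key 'total' through all 6 events:
  event 1 (t=7: DEC total by 13): total (absent) -> -13
  event 2 (t=9: INC count by 13): total unchanged
  event 3 (t=11: DEL count): total unchanged
  event 4 (t=15: DEC count by 11): total unchanged
  event 5 (t=21: INC count by 11): total unchanged
  event 6 (t=25: SET count = 27): total unchanged
Final: total = -13

Answer: -13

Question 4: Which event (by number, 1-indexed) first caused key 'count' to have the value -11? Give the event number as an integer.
Looking for first event where count becomes -11:
  event 2: count = 13
  event 3: count = (absent)
  event 4: count (absent) -> -11  <-- first match

Answer: 4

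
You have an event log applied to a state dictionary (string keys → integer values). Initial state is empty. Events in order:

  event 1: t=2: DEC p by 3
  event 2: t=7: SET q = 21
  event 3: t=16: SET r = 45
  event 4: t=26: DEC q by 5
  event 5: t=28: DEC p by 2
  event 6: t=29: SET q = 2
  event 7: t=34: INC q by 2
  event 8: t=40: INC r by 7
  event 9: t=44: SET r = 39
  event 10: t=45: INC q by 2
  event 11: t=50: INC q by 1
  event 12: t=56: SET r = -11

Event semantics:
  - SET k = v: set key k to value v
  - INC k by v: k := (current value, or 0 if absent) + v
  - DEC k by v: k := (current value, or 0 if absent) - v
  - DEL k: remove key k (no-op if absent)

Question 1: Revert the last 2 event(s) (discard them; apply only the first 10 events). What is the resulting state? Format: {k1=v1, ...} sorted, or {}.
Keep first 10 events (discard last 2):
  after event 1 (t=2: DEC p by 3): {p=-3}
  after event 2 (t=7: SET q = 21): {p=-3, q=21}
  after event 3 (t=16: SET r = 45): {p=-3, q=21, r=45}
  after event 4 (t=26: DEC q by 5): {p=-3, q=16, r=45}
  after event 5 (t=28: DEC p by 2): {p=-5, q=16, r=45}
  after event 6 (t=29: SET q = 2): {p=-5, q=2, r=45}
  after event 7 (t=34: INC q by 2): {p=-5, q=4, r=45}
  after event 8 (t=40: INC r by 7): {p=-5, q=4, r=52}
  after event 9 (t=44: SET r = 39): {p=-5, q=4, r=39}
  after event 10 (t=45: INC q by 2): {p=-5, q=6, r=39}

Answer: {p=-5, q=6, r=39}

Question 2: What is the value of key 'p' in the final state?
Answer: -5

Derivation:
Track key 'p' through all 12 events:
  event 1 (t=2: DEC p by 3): p (absent) -> -3
  event 2 (t=7: SET q = 21): p unchanged
  event 3 (t=16: SET r = 45): p unchanged
  event 4 (t=26: DEC q by 5): p unchanged
  event 5 (t=28: DEC p by 2): p -3 -> -5
  event 6 (t=29: SET q = 2): p unchanged
  event 7 (t=34: INC q by 2): p unchanged
  event 8 (t=40: INC r by 7): p unchanged
  event 9 (t=44: SET r = 39): p unchanged
  event 10 (t=45: INC q by 2): p unchanged
  event 11 (t=50: INC q by 1): p unchanged
  event 12 (t=56: SET r = -11): p unchanged
Final: p = -5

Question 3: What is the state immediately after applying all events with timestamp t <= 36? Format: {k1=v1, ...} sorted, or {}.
Answer: {p=-5, q=4, r=45}

Derivation:
Apply events with t <= 36 (7 events):
  after event 1 (t=2: DEC p by 3): {p=-3}
  after event 2 (t=7: SET q = 21): {p=-3, q=21}
  after event 3 (t=16: SET r = 45): {p=-3, q=21, r=45}
  after event 4 (t=26: DEC q by 5): {p=-3, q=16, r=45}
  after event 5 (t=28: DEC p by 2): {p=-5, q=16, r=45}
  after event 6 (t=29: SET q = 2): {p=-5, q=2, r=45}
  after event 7 (t=34: INC q by 2): {p=-5, q=4, r=45}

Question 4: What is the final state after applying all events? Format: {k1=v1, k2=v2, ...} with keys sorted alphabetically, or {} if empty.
  after event 1 (t=2: DEC p by 3): {p=-3}
  after event 2 (t=7: SET q = 21): {p=-3, q=21}
  after event 3 (t=16: SET r = 45): {p=-3, q=21, r=45}
  after event 4 (t=26: DEC q by 5): {p=-3, q=16, r=45}
  after event 5 (t=28: DEC p by 2): {p=-5, q=16, r=45}
  after event 6 (t=29: SET q = 2): {p=-5, q=2, r=45}
  after event 7 (t=34: INC q by 2): {p=-5, q=4, r=45}
  after event 8 (t=40: INC r by 7): {p=-5, q=4, r=52}
  after event 9 (t=44: SET r = 39): {p=-5, q=4, r=39}
  after event 10 (t=45: INC q by 2): {p=-5, q=6, r=39}
  after event 11 (t=50: INC q by 1): {p=-5, q=7, r=39}
  after event 12 (t=56: SET r = -11): {p=-5, q=7, r=-11}

Answer: {p=-5, q=7, r=-11}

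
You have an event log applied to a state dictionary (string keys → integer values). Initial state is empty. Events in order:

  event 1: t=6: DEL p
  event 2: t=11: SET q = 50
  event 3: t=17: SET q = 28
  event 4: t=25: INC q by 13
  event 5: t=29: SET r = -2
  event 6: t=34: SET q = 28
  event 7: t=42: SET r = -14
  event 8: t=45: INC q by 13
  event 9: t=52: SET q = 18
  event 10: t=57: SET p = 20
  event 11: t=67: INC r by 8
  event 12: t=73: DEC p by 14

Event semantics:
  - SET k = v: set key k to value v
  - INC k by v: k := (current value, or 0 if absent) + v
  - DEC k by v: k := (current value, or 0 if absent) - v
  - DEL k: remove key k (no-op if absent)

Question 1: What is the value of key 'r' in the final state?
Answer: -6

Derivation:
Track key 'r' through all 12 events:
  event 1 (t=6: DEL p): r unchanged
  event 2 (t=11: SET q = 50): r unchanged
  event 3 (t=17: SET q = 28): r unchanged
  event 4 (t=25: INC q by 13): r unchanged
  event 5 (t=29: SET r = -2): r (absent) -> -2
  event 6 (t=34: SET q = 28): r unchanged
  event 7 (t=42: SET r = -14): r -2 -> -14
  event 8 (t=45: INC q by 13): r unchanged
  event 9 (t=52: SET q = 18): r unchanged
  event 10 (t=57: SET p = 20): r unchanged
  event 11 (t=67: INC r by 8): r -14 -> -6
  event 12 (t=73: DEC p by 14): r unchanged
Final: r = -6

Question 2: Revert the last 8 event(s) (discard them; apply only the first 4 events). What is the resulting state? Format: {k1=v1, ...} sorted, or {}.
Answer: {q=41}

Derivation:
Keep first 4 events (discard last 8):
  after event 1 (t=6: DEL p): {}
  after event 2 (t=11: SET q = 50): {q=50}
  after event 3 (t=17: SET q = 28): {q=28}
  after event 4 (t=25: INC q by 13): {q=41}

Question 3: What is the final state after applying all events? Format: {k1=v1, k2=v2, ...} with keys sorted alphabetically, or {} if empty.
  after event 1 (t=6: DEL p): {}
  after event 2 (t=11: SET q = 50): {q=50}
  after event 3 (t=17: SET q = 28): {q=28}
  after event 4 (t=25: INC q by 13): {q=41}
  after event 5 (t=29: SET r = -2): {q=41, r=-2}
  after event 6 (t=34: SET q = 28): {q=28, r=-2}
  after event 7 (t=42: SET r = -14): {q=28, r=-14}
  after event 8 (t=45: INC q by 13): {q=41, r=-14}
  after event 9 (t=52: SET q = 18): {q=18, r=-14}
  after event 10 (t=57: SET p = 20): {p=20, q=18, r=-14}
  after event 11 (t=67: INC r by 8): {p=20, q=18, r=-6}
  after event 12 (t=73: DEC p by 14): {p=6, q=18, r=-6}

Answer: {p=6, q=18, r=-6}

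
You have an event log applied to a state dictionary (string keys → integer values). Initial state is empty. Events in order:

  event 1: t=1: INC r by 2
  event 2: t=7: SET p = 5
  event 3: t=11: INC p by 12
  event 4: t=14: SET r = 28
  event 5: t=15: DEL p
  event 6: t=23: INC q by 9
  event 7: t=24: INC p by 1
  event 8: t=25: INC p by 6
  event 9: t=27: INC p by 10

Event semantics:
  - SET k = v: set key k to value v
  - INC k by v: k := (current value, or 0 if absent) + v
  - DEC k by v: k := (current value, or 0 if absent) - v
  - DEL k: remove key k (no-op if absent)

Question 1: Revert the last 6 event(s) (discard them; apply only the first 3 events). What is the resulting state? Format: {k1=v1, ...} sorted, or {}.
Keep first 3 events (discard last 6):
  after event 1 (t=1: INC r by 2): {r=2}
  after event 2 (t=7: SET p = 5): {p=5, r=2}
  after event 3 (t=11: INC p by 12): {p=17, r=2}

Answer: {p=17, r=2}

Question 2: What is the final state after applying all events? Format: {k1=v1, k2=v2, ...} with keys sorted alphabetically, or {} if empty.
Answer: {p=17, q=9, r=28}

Derivation:
  after event 1 (t=1: INC r by 2): {r=2}
  after event 2 (t=7: SET p = 5): {p=5, r=2}
  after event 3 (t=11: INC p by 12): {p=17, r=2}
  after event 4 (t=14: SET r = 28): {p=17, r=28}
  after event 5 (t=15: DEL p): {r=28}
  after event 6 (t=23: INC q by 9): {q=9, r=28}
  after event 7 (t=24: INC p by 1): {p=1, q=9, r=28}
  after event 8 (t=25: INC p by 6): {p=7, q=9, r=28}
  after event 9 (t=27: INC p by 10): {p=17, q=9, r=28}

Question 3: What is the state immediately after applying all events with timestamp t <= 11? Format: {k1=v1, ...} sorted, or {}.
Apply events with t <= 11 (3 events):
  after event 1 (t=1: INC r by 2): {r=2}
  after event 2 (t=7: SET p = 5): {p=5, r=2}
  after event 3 (t=11: INC p by 12): {p=17, r=2}

Answer: {p=17, r=2}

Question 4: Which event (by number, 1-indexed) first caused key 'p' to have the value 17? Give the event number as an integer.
Looking for first event where p becomes 17:
  event 2: p = 5
  event 3: p 5 -> 17  <-- first match

Answer: 3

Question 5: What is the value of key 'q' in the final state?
Answer: 9

Derivation:
Track key 'q' through all 9 events:
  event 1 (t=1: INC r by 2): q unchanged
  event 2 (t=7: SET p = 5): q unchanged
  event 3 (t=11: INC p by 12): q unchanged
  event 4 (t=14: SET r = 28): q unchanged
  event 5 (t=15: DEL p): q unchanged
  event 6 (t=23: INC q by 9): q (absent) -> 9
  event 7 (t=24: INC p by 1): q unchanged
  event 8 (t=25: INC p by 6): q unchanged
  event 9 (t=27: INC p by 10): q unchanged
Final: q = 9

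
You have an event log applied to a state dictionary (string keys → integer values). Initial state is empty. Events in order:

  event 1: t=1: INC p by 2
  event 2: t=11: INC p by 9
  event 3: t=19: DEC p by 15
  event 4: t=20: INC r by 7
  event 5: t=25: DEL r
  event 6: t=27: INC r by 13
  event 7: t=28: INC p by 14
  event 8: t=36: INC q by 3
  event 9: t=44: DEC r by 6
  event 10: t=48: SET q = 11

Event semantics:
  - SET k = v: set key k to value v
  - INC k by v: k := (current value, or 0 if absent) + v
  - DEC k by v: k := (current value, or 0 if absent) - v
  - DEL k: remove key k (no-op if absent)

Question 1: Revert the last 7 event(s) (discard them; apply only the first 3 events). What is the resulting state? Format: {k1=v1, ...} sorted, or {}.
Answer: {p=-4}

Derivation:
Keep first 3 events (discard last 7):
  after event 1 (t=1: INC p by 2): {p=2}
  after event 2 (t=11: INC p by 9): {p=11}
  after event 3 (t=19: DEC p by 15): {p=-4}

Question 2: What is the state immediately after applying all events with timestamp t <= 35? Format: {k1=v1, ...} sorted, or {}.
Apply events with t <= 35 (7 events):
  after event 1 (t=1: INC p by 2): {p=2}
  after event 2 (t=11: INC p by 9): {p=11}
  after event 3 (t=19: DEC p by 15): {p=-4}
  after event 4 (t=20: INC r by 7): {p=-4, r=7}
  after event 5 (t=25: DEL r): {p=-4}
  after event 6 (t=27: INC r by 13): {p=-4, r=13}
  after event 7 (t=28: INC p by 14): {p=10, r=13}

Answer: {p=10, r=13}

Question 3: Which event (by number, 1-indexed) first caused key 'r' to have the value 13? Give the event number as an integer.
Looking for first event where r becomes 13:
  event 4: r = 7
  event 5: r = (absent)
  event 6: r (absent) -> 13  <-- first match

Answer: 6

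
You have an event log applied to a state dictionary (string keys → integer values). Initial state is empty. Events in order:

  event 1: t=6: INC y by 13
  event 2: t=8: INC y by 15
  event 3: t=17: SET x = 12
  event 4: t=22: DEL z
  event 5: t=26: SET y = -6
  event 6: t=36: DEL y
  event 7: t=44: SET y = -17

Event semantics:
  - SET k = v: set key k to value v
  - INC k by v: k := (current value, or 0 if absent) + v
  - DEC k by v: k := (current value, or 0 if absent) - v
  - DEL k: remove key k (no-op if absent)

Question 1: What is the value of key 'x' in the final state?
Track key 'x' through all 7 events:
  event 1 (t=6: INC y by 13): x unchanged
  event 2 (t=8: INC y by 15): x unchanged
  event 3 (t=17: SET x = 12): x (absent) -> 12
  event 4 (t=22: DEL z): x unchanged
  event 5 (t=26: SET y = -6): x unchanged
  event 6 (t=36: DEL y): x unchanged
  event 7 (t=44: SET y = -17): x unchanged
Final: x = 12

Answer: 12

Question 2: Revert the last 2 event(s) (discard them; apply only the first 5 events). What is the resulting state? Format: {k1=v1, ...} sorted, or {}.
Keep first 5 events (discard last 2):
  after event 1 (t=6: INC y by 13): {y=13}
  after event 2 (t=8: INC y by 15): {y=28}
  after event 3 (t=17: SET x = 12): {x=12, y=28}
  after event 4 (t=22: DEL z): {x=12, y=28}
  after event 5 (t=26: SET y = -6): {x=12, y=-6}

Answer: {x=12, y=-6}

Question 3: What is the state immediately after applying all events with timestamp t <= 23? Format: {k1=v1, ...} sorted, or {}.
Apply events with t <= 23 (4 events):
  after event 1 (t=6: INC y by 13): {y=13}
  after event 2 (t=8: INC y by 15): {y=28}
  after event 3 (t=17: SET x = 12): {x=12, y=28}
  after event 4 (t=22: DEL z): {x=12, y=28}

Answer: {x=12, y=28}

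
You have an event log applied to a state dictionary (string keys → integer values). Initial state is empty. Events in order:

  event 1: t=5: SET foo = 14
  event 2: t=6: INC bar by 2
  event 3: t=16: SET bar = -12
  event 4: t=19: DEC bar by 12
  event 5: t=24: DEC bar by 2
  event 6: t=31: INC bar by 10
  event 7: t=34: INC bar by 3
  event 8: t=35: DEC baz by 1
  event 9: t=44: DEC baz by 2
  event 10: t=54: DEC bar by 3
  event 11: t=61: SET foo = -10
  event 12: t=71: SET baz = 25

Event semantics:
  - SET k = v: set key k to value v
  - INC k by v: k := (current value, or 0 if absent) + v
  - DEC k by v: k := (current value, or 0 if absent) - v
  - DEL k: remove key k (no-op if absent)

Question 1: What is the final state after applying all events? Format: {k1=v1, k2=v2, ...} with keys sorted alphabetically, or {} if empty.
Answer: {bar=-16, baz=25, foo=-10}

Derivation:
  after event 1 (t=5: SET foo = 14): {foo=14}
  after event 2 (t=6: INC bar by 2): {bar=2, foo=14}
  after event 3 (t=16: SET bar = -12): {bar=-12, foo=14}
  after event 4 (t=19: DEC bar by 12): {bar=-24, foo=14}
  after event 5 (t=24: DEC bar by 2): {bar=-26, foo=14}
  after event 6 (t=31: INC bar by 10): {bar=-16, foo=14}
  after event 7 (t=34: INC bar by 3): {bar=-13, foo=14}
  after event 8 (t=35: DEC baz by 1): {bar=-13, baz=-1, foo=14}
  after event 9 (t=44: DEC baz by 2): {bar=-13, baz=-3, foo=14}
  after event 10 (t=54: DEC bar by 3): {bar=-16, baz=-3, foo=14}
  after event 11 (t=61: SET foo = -10): {bar=-16, baz=-3, foo=-10}
  after event 12 (t=71: SET baz = 25): {bar=-16, baz=25, foo=-10}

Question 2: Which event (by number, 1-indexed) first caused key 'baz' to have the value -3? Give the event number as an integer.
Answer: 9

Derivation:
Looking for first event where baz becomes -3:
  event 8: baz = -1
  event 9: baz -1 -> -3  <-- first match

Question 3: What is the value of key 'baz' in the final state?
Track key 'baz' through all 12 events:
  event 1 (t=5: SET foo = 14): baz unchanged
  event 2 (t=6: INC bar by 2): baz unchanged
  event 3 (t=16: SET bar = -12): baz unchanged
  event 4 (t=19: DEC bar by 12): baz unchanged
  event 5 (t=24: DEC bar by 2): baz unchanged
  event 6 (t=31: INC bar by 10): baz unchanged
  event 7 (t=34: INC bar by 3): baz unchanged
  event 8 (t=35: DEC baz by 1): baz (absent) -> -1
  event 9 (t=44: DEC baz by 2): baz -1 -> -3
  event 10 (t=54: DEC bar by 3): baz unchanged
  event 11 (t=61: SET foo = -10): baz unchanged
  event 12 (t=71: SET baz = 25): baz -3 -> 25
Final: baz = 25

Answer: 25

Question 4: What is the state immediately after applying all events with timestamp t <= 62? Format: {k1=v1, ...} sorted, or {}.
Apply events with t <= 62 (11 events):
  after event 1 (t=5: SET foo = 14): {foo=14}
  after event 2 (t=6: INC bar by 2): {bar=2, foo=14}
  after event 3 (t=16: SET bar = -12): {bar=-12, foo=14}
  after event 4 (t=19: DEC bar by 12): {bar=-24, foo=14}
  after event 5 (t=24: DEC bar by 2): {bar=-26, foo=14}
  after event 6 (t=31: INC bar by 10): {bar=-16, foo=14}
  after event 7 (t=34: INC bar by 3): {bar=-13, foo=14}
  after event 8 (t=35: DEC baz by 1): {bar=-13, baz=-1, foo=14}
  after event 9 (t=44: DEC baz by 2): {bar=-13, baz=-3, foo=14}
  after event 10 (t=54: DEC bar by 3): {bar=-16, baz=-3, foo=14}
  after event 11 (t=61: SET foo = -10): {bar=-16, baz=-3, foo=-10}

Answer: {bar=-16, baz=-3, foo=-10}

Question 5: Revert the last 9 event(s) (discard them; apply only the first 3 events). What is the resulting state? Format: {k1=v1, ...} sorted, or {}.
Answer: {bar=-12, foo=14}

Derivation:
Keep first 3 events (discard last 9):
  after event 1 (t=5: SET foo = 14): {foo=14}
  after event 2 (t=6: INC bar by 2): {bar=2, foo=14}
  after event 3 (t=16: SET bar = -12): {bar=-12, foo=14}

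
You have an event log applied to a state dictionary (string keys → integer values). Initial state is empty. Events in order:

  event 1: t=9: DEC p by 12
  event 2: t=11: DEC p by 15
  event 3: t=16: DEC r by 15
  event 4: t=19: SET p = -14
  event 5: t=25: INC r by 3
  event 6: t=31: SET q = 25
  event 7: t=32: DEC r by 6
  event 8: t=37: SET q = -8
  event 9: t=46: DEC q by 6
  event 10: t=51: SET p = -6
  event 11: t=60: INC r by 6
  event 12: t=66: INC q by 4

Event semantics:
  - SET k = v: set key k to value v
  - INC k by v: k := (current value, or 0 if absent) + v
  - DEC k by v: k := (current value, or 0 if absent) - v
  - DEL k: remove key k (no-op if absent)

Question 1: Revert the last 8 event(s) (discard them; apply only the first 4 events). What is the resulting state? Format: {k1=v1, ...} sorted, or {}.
Answer: {p=-14, r=-15}

Derivation:
Keep first 4 events (discard last 8):
  after event 1 (t=9: DEC p by 12): {p=-12}
  after event 2 (t=11: DEC p by 15): {p=-27}
  after event 3 (t=16: DEC r by 15): {p=-27, r=-15}
  after event 4 (t=19: SET p = -14): {p=-14, r=-15}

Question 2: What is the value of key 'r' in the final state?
Answer: -12

Derivation:
Track key 'r' through all 12 events:
  event 1 (t=9: DEC p by 12): r unchanged
  event 2 (t=11: DEC p by 15): r unchanged
  event 3 (t=16: DEC r by 15): r (absent) -> -15
  event 4 (t=19: SET p = -14): r unchanged
  event 5 (t=25: INC r by 3): r -15 -> -12
  event 6 (t=31: SET q = 25): r unchanged
  event 7 (t=32: DEC r by 6): r -12 -> -18
  event 8 (t=37: SET q = -8): r unchanged
  event 9 (t=46: DEC q by 6): r unchanged
  event 10 (t=51: SET p = -6): r unchanged
  event 11 (t=60: INC r by 6): r -18 -> -12
  event 12 (t=66: INC q by 4): r unchanged
Final: r = -12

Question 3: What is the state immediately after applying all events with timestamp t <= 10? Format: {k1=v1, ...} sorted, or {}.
Apply events with t <= 10 (1 events):
  after event 1 (t=9: DEC p by 12): {p=-12}

Answer: {p=-12}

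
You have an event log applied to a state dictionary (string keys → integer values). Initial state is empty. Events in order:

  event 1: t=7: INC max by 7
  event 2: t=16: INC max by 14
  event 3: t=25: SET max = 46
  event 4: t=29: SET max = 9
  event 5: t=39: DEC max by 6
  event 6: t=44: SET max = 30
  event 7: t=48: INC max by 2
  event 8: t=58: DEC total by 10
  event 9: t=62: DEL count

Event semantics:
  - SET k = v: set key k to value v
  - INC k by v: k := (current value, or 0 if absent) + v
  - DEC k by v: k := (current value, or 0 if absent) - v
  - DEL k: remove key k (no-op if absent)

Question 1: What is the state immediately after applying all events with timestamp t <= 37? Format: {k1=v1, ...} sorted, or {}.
Apply events with t <= 37 (4 events):
  after event 1 (t=7: INC max by 7): {max=7}
  after event 2 (t=16: INC max by 14): {max=21}
  after event 3 (t=25: SET max = 46): {max=46}
  after event 4 (t=29: SET max = 9): {max=9}

Answer: {max=9}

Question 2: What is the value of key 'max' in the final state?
Answer: 32

Derivation:
Track key 'max' through all 9 events:
  event 1 (t=7: INC max by 7): max (absent) -> 7
  event 2 (t=16: INC max by 14): max 7 -> 21
  event 3 (t=25: SET max = 46): max 21 -> 46
  event 4 (t=29: SET max = 9): max 46 -> 9
  event 5 (t=39: DEC max by 6): max 9 -> 3
  event 6 (t=44: SET max = 30): max 3 -> 30
  event 7 (t=48: INC max by 2): max 30 -> 32
  event 8 (t=58: DEC total by 10): max unchanged
  event 9 (t=62: DEL count): max unchanged
Final: max = 32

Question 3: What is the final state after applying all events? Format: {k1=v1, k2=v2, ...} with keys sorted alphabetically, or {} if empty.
  after event 1 (t=7: INC max by 7): {max=7}
  after event 2 (t=16: INC max by 14): {max=21}
  after event 3 (t=25: SET max = 46): {max=46}
  after event 4 (t=29: SET max = 9): {max=9}
  after event 5 (t=39: DEC max by 6): {max=3}
  after event 6 (t=44: SET max = 30): {max=30}
  after event 7 (t=48: INC max by 2): {max=32}
  after event 8 (t=58: DEC total by 10): {max=32, total=-10}
  after event 9 (t=62: DEL count): {max=32, total=-10}

Answer: {max=32, total=-10}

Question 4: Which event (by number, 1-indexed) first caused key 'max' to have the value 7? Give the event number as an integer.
Looking for first event where max becomes 7:
  event 1: max (absent) -> 7  <-- first match

Answer: 1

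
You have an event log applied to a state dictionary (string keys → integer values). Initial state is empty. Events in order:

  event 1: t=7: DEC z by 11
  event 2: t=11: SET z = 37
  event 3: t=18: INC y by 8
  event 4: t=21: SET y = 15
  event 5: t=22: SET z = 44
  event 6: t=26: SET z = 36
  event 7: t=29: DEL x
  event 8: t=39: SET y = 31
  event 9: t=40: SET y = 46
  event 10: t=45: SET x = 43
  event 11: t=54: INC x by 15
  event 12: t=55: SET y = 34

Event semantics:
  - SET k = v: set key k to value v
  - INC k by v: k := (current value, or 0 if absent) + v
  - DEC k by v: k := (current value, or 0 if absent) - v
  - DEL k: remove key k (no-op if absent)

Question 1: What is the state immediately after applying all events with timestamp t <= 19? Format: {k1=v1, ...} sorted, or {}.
Answer: {y=8, z=37}

Derivation:
Apply events with t <= 19 (3 events):
  after event 1 (t=7: DEC z by 11): {z=-11}
  after event 2 (t=11: SET z = 37): {z=37}
  after event 3 (t=18: INC y by 8): {y=8, z=37}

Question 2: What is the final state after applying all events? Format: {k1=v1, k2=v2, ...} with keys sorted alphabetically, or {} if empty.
Answer: {x=58, y=34, z=36}

Derivation:
  after event 1 (t=7: DEC z by 11): {z=-11}
  after event 2 (t=11: SET z = 37): {z=37}
  after event 3 (t=18: INC y by 8): {y=8, z=37}
  after event 4 (t=21: SET y = 15): {y=15, z=37}
  after event 5 (t=22: SET z = 44): {y=15, z=44}
  after event 6 (t=26: SET z = 36): {y=15, z=36}
  after event 7 (t=29: DEL x): {y=15, z=36}
  after event 8 (t=39: SET y = 31): {y=31, z=36}
  after event 9 (t=40: SET y = 46): {y=46, z=36}
  after event 10 (t=45: SET x = 43): {x=43, y=46, z=36}
  after event 11 (t=54: INC x by 15): {x=58, y=46, z=36}
  after event 12 (t=55: SET y = 34): {x=58, y=34, z=36}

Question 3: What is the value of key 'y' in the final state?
Answer: 34

Derivation:
Track key 'y' through all 12 events:
  event 1 (t=7: DEC z by 11): y unchanged
  event 2 (t=11: SET z = 37): y unchanged
  event 3 (t=18: INC y by 8): y (absent) -> 8
  event 4 (t=21: SET y = 15): y 8 -> 15
  event 5 (t=22: SET z = 44): y unchanged
  event 6 (t=26: SET z = 36): y unchanged
  event 7 (t=29: DEL x): y unchanged
  event 8 (t=39: SET y = 31): y 15 -> 31
  event 9 (t=40: SET y = 46): y 31 -> 46
  event 10 (t=45: SET x = 43): y unchanged
  event 11 (t=54: INC x by 15): y unchanged
  event 12 (t=55: SET y = 34): y 46 -> 34
Final: y = 34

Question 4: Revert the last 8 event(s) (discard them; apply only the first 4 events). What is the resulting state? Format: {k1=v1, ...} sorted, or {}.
Keep first 4 events (discard last 8):
  after event 1 (t=7: DEC z by 11): {z=-11}
  after event 2 (t=11: SET z = 37): {z=37}
  after event 3 (t=18: INC y by 8): {y=8, z=37}
  after event 4 (t=21: SET y = 15): {y=15, z=37}

Answer: {y=15, z=37}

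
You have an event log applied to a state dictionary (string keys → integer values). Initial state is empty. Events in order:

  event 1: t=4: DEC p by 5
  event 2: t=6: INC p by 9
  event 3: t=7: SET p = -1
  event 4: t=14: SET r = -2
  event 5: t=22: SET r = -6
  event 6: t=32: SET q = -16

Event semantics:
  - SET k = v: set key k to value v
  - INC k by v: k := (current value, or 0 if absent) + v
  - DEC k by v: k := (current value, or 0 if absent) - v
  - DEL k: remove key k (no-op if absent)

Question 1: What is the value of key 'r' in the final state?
Answer: -6

Derivation:
Track key 'r' through all 6 events:
  event 1 (t=4: DEC p by 5): r unchanged
  event 2 (t=6: INC p by 9): r unchanged
  event 3 (t=7: SET p = -1): r unchanged
  event 4 (t=14: SET r = -2): r (absent) -> -2
  event 5 (t=22: SET r = -6): r -2 -> -6
  event 6 (t=32: SET q = -16): r unchanged
Final: r = -6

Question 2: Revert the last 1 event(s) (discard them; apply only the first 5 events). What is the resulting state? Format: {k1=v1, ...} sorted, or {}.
Answer: {p=-1, r=-6}

Derivation:
Keep first 5 events (discard last 1):
  after event 1 (t=4: DEC p by 5): {p=-5}
  after event 2 (t=6: INC p by 9): {p=4}
  after event 3 (t=7: SET p = -1): {p=-1}
  after event 4 (t=14: SET r = -2): {p=-1, r=-2}
  after event 5 (t=22: SET r = -6): {p=-1, r=-6}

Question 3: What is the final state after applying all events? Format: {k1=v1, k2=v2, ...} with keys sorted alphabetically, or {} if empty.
Answer: {p=-1, q=-16, r=-6}

Derivation:
  after event 1 (t=4: DEC p by 5): {p=-5}
  after event 2 (t=6: INC p by 9): {p=4}
  after event 3 (t=7: SET p = -1): {p=-1}
  after event 4 (t=14: SET r = -2): {p=-1, r=-2}
  after event 5 (t=22: SET r = -6): {p=-1, r=-6}
  after event 6 (t=32: SET q = -16): {p=-1, q=-16, r=-6}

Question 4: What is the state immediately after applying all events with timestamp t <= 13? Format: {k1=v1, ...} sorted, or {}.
Apply events with t <= 13 (3 events):
  after event 1 (t=4: DEC p by 5): {p=-5}
  after event 2 (t=6: INC p by 9): {p=4}
  after event 3 (t=7: SET p = -1): {p=-1}

Answer: {p=-1}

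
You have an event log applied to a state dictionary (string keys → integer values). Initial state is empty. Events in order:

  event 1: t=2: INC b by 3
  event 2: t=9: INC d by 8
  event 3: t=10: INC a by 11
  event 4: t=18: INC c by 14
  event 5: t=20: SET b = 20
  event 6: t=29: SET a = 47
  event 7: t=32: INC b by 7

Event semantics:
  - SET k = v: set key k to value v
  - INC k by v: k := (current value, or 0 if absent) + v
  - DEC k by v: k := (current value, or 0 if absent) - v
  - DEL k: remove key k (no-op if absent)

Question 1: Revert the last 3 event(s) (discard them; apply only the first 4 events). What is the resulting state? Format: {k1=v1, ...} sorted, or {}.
Keep first 4 events (discard last 3):
  after event 1 (t=2: INC b by 3): {b=3}
  after event 2 (t=9: INC d by 8): {b=3, d=8}
  after event 3 (t=10: INC a by 11): {a=11, b=3, d=8}
  after event 4 (t=18: INC c by 14): {a=11, b=3, c=14, d=8}

Answer: {a=11, b=3, c=14, d=8}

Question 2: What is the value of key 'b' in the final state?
Answer: 27

Derivation:
Track key 'b' through all 7 events:
  event 1 (t=2: INC b by 3): b (absent) -> 3
  event 2 (t=9: INC d by 8): b unchanged
  event 3 (t=10: INC a by 11): b unchanged
  event 4 (t=18: INC c by 14): b unchanged
  event 5 (t=20: SET b = 20): b 3 -> 20
  event 6 (t=29: SET a = 47): b unchanged
  event 7 (t=32: INC b by 7): b 20 -> 27
Final: b = 27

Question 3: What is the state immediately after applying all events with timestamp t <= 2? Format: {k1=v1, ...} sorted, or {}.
Apply events with t <= 2 (1 events):
  after event 1 (t=2: INC b by 3): {b=3}

Answer: {b=3}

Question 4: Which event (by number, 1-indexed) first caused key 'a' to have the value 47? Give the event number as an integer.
Looking for first event where a becomes 47:
  event 3: a = 11
  event 4: a = 11
  event 5: a = 11
  event 6: a 11 -> 47  <-- first match

Answer: 6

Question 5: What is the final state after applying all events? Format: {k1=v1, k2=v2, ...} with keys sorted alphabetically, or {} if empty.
Answer: {a=47, b=27, c=14, d=8}

Derivation:
  after event 1 (t=2: INC b by 3): {b=3}
  after event 2 (t=9: INC d by 8): {b=3, d=8}
  after event 3 (t=10: INC a by 11): {a=11, b=3, d=8}
  after event 4 (t=18: INC c by 14): {a=11, b=3, c=14, d=8}
  after event 5 (t=20: SET b = 20): {a=11, b=20, c=14, d=8}
  after event 6 (t=29: SET a = 47): {a=47, b=20, c=14, d=8}
  after event 7 (t=32: INC b by 7): {a=47, b=27, c=14, d=8}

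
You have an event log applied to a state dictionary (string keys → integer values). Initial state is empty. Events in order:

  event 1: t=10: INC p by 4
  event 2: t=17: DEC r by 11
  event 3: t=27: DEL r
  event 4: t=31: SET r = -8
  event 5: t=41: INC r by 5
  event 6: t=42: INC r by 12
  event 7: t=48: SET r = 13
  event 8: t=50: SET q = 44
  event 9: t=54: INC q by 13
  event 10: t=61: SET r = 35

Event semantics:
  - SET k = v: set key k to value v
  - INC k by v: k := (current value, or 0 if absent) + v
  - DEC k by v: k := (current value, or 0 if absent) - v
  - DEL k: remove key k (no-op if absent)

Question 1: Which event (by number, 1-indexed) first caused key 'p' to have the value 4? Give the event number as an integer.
Looking for first event where p becomes 4:
  event 1: p (absent) -> 4  <-- first match

Answer: 1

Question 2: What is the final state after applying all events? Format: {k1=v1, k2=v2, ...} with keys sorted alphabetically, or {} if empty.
  after event 1 (t=10: INC p by 4): {p=4}
  after event 2 (t=17: DEC r by 11): {p=4, r=-11}
  after event 3 (t=27: DEL r): {p=4}
  after event 4 (t=31: SET r = -8): {p=4, r=-8}
  after event 5 (t=41: INC r by 5): {p=4, r=-3}
  after event 6 (t=42: INC r by 12): {p=4, r=9}
  after event 7 (t=48: SET r = 13): {p=4, r=13}
  after event 8 (t=50: SET q = 44): {p=4, q=44, r=13}
  after event 9 (t=54: INC q by 13): {p=4, q=57, r=13}
  after event 10 (t=61: SET r = 35): {p=4, q=57, r=35}

Answer: {p=4, q=57, r=35}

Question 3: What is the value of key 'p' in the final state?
Track key 'p' through all 10 events:
  event 1 (t=10: INC p by 4): p (absent) -> 4
  event 2 (t=17: DEC r by 11): p unchanged
  event 3 (t=27: DEL r): p unchanged
  event 4 (t=31: SET r = -8): p unchanged
  event 5 (t=41: INC r by 5): p unchanged
  event 6 (t=42: INC r by 12): p unchanged
  event 7 (t=48: SET r = 13): p unchanged
  event 8 (t=50: SET q = 44): p unchanged
  event 9 (t=54: INC q by 13): p unchanged
  event 10 (t=61: SET r = 35): p unchanged
Final: p = 4

Answer: 4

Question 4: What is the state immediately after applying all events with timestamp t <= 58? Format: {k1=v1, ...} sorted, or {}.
Apply events with t <= 58 (9 events):
  after event 1 (t=10: INC p by 4): {p=4}
  after event 2 (t=17: DEC r by 11): {p=4, r=-11}
  after event 3 (t=27: DEL r): {p=4}
  after event 4 (t=31: SET r = -8): {p=4, r=-8}
  after event 5 (t=41: INC r by 5): {p=4, r=-3}
  after event 6 (t=42: INC r by 12): {p=4, r=9}
  after event 7 (t=48: SET r = 13): {p=4, r=13}
  after event 8 (t=50: SET q = 44): {p=4, q=44, r=13}
  after event 9 (t=54: INC q by 13): {p=4, q=57, r=13}

Answer: {p=4, q=57, r=13}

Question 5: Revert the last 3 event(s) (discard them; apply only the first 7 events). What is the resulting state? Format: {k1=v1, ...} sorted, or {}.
Answer: {p=4, r=13}

Derivation:
Keep first 7 events (discard last 3):
  after event 1 (t=10: INC p by 4): {p=4}
  after event 2 (t=17: DEC r by 11): {p=4, r=-11}
  after event 3 (t=27: DEL r): {p=4}
  after event 4 (t=31: SET r = -8): {p=4, r=-8}
  after event 5 (t=41: INC r by 5): {p=4, r=-3}
  after event 6 (t=42: INC r by 12): {p=4, r=9}
  after event 7 (t=48: SET r = 13): {p=4, r=13}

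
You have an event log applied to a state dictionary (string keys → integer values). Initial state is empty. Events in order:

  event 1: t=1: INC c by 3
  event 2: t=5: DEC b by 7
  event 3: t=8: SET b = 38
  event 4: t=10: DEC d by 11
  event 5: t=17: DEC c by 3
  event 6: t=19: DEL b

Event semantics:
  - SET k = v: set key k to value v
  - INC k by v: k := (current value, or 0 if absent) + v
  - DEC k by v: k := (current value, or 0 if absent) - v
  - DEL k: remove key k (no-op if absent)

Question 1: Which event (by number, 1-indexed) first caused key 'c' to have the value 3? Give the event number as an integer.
Looking for first event where c becomes 3:
  event 1: c (absent) -> 3  <-- first match

Answer: 1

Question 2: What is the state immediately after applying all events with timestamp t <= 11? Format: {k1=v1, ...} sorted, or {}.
Answer: {b=38, c=3, d=-11}

Derivation:
Apply events with t <= 11 (4 events):
  after event 1 (t=1: INC c by 3): {c=3}
  after event 2 (t=5: DEC b by 7): {b=-7, c=3}
  after event 3 (t=8: SET b = 38): {b=38, c=3}
  after event 4 (t=10: DEC d by 11): {b=38, c=3, d=-11}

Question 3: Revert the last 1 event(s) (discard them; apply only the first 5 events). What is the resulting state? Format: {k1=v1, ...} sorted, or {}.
Answer: {b=38, c=0, d=-11}

Derivation:
Keep first 5 events (discard last 1):
  after event 1 (t=1: INC c by 3): {c=3}
  after event 2 (t=5: DEC b by 7): {b=-7, c=3}
  after event 3 (t=8: SET b = 38): {b=38, c=3}
  after event 4 (t=10: DEC d by 11): {b=38, c=3, d=-11}
  after event 5 (t=17: DEC c by 3): {b=38, c=0, d=-11}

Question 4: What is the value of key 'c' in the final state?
Track key 'c' through all 6 events:
  event 1 (t=1: INC c by 3): c (absent) -> 3
  event 2 (t=5: DEC b by 7): c unchanged
  event 3 (t=8: SET b = 38): c unchanged
  event 4 (t=10: DEC d by 11): c unchanged
  event 5 (t=17: DEC c by 3): c 3 -> 0
  event 6 (t=19: DEL b): c unchanged
Final: c = 0

Answer: 0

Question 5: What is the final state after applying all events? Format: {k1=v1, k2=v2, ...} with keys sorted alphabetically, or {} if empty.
Answer: {c=0, d=-11}

Derivation:
  after event 1 (t=1: INC c by 3): {c=3}
  after event 2 (t=5: DEC b by 7): {b=-7, c=3}
  after event 3 (t=8: SET b = 38): {b=38, c=3}
  after event 4 (t=10: DEC d by 11): {b=38, c=3, d=-11}
  after event 5 (t=17: DEC c by 3): {b=38, c=0, d=-11}
  after event 6 (t=19: DEL b): {c=0, d=-11}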